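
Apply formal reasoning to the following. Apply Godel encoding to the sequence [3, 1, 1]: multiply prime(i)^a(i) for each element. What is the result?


Encode each element as an exponent of the corresponding prime:
  2^3 = 8
  3^1 = 3
  5^1 = 5
Product = 8 * 3 * 5 = 120

120


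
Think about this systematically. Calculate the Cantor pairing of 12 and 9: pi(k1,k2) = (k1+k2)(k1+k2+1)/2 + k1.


k1 + k2 = 21
(k1+k2)(k1+k2+1)/2 = 21 * 22 / 2 = 231
pi = 231 + 12 = 243

243


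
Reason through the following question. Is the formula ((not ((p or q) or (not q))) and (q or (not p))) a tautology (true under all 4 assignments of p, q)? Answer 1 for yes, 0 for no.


Check all 4 assignments:
p=0, q=0: 0
p=0, q=1: 0
p=1, q=0: 0
p=1, q=1: 0
Satisfying count = 0/4.
Tautology iff count = 4: no.

0


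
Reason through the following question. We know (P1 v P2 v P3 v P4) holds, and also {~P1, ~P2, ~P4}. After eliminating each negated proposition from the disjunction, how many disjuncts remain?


Original disjuncts (4): P1, P2, P3, P4
Negated (eliminate): ~P1, ~P2, ~P4
Remaining disjuncts: P3
Count = 4 - 3 = 1

1


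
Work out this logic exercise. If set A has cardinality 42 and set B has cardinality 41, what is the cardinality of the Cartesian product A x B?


The Cartesian product A x B contains all ordered pairs (a, b).
|A x B| = |A| * |B| = 42 * 41 = 1722

1722


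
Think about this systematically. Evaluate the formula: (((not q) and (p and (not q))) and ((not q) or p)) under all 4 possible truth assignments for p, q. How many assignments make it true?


Check all 4 assignments:
p=0, q=0: 0
p=0, q=1: 0
p=1, q=0: 1
p=1, q=1: 0
Count of True = 1

1


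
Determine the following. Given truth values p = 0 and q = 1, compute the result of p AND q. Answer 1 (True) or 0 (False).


p = 0, q = 1
Operation: p AND q
Evaluate: 0 AND 1 = 0

0


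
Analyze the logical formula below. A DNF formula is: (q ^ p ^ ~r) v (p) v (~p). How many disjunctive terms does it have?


A DNF formula is a disjunction of terms (conjunctions).
Terms are separated by v.
Counting the disjuncts: 3 terms.

3


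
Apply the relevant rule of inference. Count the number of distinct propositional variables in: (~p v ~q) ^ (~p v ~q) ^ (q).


Identify each variable that appears in the formula.
Variables found: p, q
Count = 2

2


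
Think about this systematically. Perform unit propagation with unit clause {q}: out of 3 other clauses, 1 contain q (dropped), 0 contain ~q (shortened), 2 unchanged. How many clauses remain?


Satisfied (removed): 1
Shortened (remain): 0
Unchanged (remain): 2
Remaining = 0 + 2 = 2

2


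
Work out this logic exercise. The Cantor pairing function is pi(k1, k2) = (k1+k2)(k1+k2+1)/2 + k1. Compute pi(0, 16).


k1 + k2 = 16
(k1+k2)(k1+k2+1)/2 = 16 * 17 / 2 = 136
pi = 136 + 0 = 136

136


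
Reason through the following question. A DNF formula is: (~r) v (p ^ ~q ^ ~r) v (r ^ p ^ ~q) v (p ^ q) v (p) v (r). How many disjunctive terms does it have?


A DNF formula is a disjunction of terms (conjunctions).
Terms are separated by v.
Counting the disjuncts: 6 terms.

6


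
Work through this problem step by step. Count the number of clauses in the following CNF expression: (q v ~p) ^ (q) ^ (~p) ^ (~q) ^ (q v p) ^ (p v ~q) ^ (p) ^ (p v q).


A CNF formula is a conjunction of clauses.
Clauses are separated by ^.
Counting the conjuncts: 8 clauses.

8


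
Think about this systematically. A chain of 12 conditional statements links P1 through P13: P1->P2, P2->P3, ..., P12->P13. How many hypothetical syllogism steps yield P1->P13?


With 12 implications in a chain connecting 13 propositions:
P1->P2, P2->P3, ..., P12->P13
Steps needed = (number of implications) - 1 = 12 - 1 = 11

11


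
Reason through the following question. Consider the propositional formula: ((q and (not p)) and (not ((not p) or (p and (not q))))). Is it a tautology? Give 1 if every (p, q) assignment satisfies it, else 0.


Check all 4 assignments:
p=0, q=0: 0
p=0, q=1: 0
p=1, q=0: 0
p=1, q=1: 0
Satisfying count = 0/4.
Tautology iff count = 4: no.

0


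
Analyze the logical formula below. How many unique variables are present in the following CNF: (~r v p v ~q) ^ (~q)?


Identify each variable that appears in the formula.
Variables found: p, q, r
Count = 3

3


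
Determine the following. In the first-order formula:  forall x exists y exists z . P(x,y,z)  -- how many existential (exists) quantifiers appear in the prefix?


Quantifier prefix: forall x exists y exists z
Mark each quantifier type:
  U E E
Universal count = 1, Existential count = 2
Asked for existential (exists) quantifiers: 2

2


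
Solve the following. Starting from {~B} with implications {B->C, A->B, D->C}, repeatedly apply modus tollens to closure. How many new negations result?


Initial negated facts: {~B}
Apply modus tollens to closure:
  ~B and A->B  =>  ~A
Final negated: {~A, ~B}
New negations: {~A}
Count = 1

1


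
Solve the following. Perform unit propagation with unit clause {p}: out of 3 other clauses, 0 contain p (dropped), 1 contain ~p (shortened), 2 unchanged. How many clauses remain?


Satisfied (removed): 0
Shortened (remain): 1
Unchanged (remain): 2
Remaining = 1 + 2 = 3

3


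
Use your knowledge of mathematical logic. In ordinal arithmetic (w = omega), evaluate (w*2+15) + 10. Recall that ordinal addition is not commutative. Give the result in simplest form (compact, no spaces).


Compute (w*2+15) + 10.
Ordinal + is associative but NOT commutative; for finite n>0, n + w = w but w + n stays w+n.
By associativity: (w*2+15) + 10 = w*2 + (15+10) = w*2+25.
Result = w*2+25

w*2+25


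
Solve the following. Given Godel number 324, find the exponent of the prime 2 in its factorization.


Factorize 324 by dividing by 2 repeatedly.
Division steps: 2 divides 324 exactly 2 time(s).
Exponent of 2 = 2

2


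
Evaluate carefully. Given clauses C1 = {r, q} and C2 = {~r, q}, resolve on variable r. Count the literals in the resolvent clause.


Remove r from C1 and ~r from C2.
C1 remainder: {q}
C2 remainder: {q}
Union (resolvent): {q}
Resolvent has 1 literal(s).

1


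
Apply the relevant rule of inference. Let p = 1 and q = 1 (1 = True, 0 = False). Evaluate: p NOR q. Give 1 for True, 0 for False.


p = 1, q = 1
Operation: p NOR q
Evaluate: 1 NOR 1 = 0

0


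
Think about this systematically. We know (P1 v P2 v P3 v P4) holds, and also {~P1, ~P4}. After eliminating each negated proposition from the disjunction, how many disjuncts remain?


Original disjuncts (4): P1, P2, P3, P4
Negated (eliminate): ~P1, ~P4
Remaining disjuncts: P2, P3
Count = 4 - 2 = 2

2


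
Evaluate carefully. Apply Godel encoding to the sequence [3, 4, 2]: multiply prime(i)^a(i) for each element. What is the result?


Encode each element as an exponent of the corresponding prime:
  2^3 = 8
  3^4 = 81
  5^2 = 25
Product = 8 * 81 * 25 = 16200

16200


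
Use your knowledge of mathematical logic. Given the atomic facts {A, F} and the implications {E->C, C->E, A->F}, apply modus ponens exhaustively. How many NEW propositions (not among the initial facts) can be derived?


Initial facts: {A, F}
Apply modus ponens to closure:
  (no implication fires)
Final known: {A, F}
New propositions: {(none)}
Count = 0

0


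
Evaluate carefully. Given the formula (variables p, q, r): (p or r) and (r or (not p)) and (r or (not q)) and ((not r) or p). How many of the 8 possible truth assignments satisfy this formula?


Evaluate all 8 assignments for p, q, r:
p=0, q=0, r=0: 0
p=0, q=0, r=1: 0
p=0, q=1, r=0: 0
p=0, q=1, r=1: 0
p=1, q=0, r=0: 0
p=1, q=0, r=1: 1
p=1, q=1, r=0: 0
p=1, q=1, r=1: 1
Satisfying count = 2

2


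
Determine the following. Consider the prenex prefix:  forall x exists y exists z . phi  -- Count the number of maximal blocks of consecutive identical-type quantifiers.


Quantifier-type sequence: A E E  (A=forall, E=exists)
Group into maximal same-type runs:
  Ax1 | Ex2
Number of blocks = 2

2


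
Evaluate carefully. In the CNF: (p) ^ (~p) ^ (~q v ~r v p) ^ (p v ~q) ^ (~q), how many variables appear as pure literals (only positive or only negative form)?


Check each variable for pure literal status:
p: mixed (not pure)
q: pure negative
r: pure negative
Pure literal count = 2

2


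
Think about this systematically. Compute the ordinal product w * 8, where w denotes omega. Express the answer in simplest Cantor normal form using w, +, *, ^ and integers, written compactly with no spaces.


Compute w * 8.
Ordinal * is associative and left-distributive over +, but NOT commutative; for finite n>1, n*w = w but w*n stays w*n.
w * 8 means 8 copies of w concatenated: w*8.
Result = w*8

w*8


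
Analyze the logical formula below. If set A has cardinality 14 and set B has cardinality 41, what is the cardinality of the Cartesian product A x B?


The Cartesian product A x B contains all ordered pairs (a, b).
|A x B| = |A| * |B| = 14 * 41 = 574

574


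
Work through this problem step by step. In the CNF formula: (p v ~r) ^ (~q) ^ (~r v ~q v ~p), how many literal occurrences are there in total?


Counting literals in each clause:
Clause 1: 2 literal(s)
Clause 2: 1 literal(s)
Clause 3: 3 literal(s)
Total = 6

6


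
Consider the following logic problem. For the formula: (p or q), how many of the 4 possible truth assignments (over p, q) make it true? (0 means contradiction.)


Check all 4 assignments:
p=0, q=0: 0
p=0, q=1: 1
p=1, q=0: 1
p=1, q=1: 1
Count of True = 3

3


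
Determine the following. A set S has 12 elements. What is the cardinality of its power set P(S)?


The power set of a set with n elements has 2^n elements.
|P(S)| = 2^12 = 4096

4096


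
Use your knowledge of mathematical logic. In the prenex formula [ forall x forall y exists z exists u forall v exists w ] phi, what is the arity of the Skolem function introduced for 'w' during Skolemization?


Quantifier prefix: forall x forall y exists z exists u forall v exists w
'w' is existentially quantified at position 6.
Universal variables preceding it: x, y, v
Skolem function arity = 3

3


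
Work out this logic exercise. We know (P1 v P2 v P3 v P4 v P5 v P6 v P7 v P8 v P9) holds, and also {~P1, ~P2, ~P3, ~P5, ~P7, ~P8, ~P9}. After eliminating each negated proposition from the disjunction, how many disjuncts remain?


Original disjuncts (9): P1, P2, P3, P4, P5, P6, P7, P8, P9
Negated (eliminate): ~P1, ~P2, ~P3, ~P5, ~P7, ~P8, ~P9
Remaining disjuncts: P4, P6
Count = 9 - 7 = 2

2


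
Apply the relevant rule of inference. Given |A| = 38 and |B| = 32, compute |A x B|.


The Cartesian product A x B contains all ordered pairs (a, b).
|A x B| = |A| * |B| = 38 * 32 = 1216

1216


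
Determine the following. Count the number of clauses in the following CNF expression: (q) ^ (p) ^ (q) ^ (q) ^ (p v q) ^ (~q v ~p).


A CNF formula is a conjunction of clauses.
Clauses are separated by ^.
Counting the conjuncts: 6 clauses.

6


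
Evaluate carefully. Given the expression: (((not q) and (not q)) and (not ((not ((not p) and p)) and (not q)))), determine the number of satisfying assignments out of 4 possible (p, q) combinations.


Check all 4 assignments:
p=0, q=0: 0
p=0, q=1: 0
p=1, q=0: 0
p=1, q=1: 0
Count of True = 0

0


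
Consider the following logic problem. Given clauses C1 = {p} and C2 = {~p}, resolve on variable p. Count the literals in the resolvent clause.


Remove p from C1 and ~p from C2.
C1 remainder: {}
C2 remainder: {}
Union (resolvent): {} (empty clause)
Resolvent has 0 literal(s).

0


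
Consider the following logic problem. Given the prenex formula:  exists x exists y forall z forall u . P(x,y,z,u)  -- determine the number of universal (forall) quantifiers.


Quantifier prefix: exists x exists y forall z forall u
Mark each quantifier type:
  E E U U
Universal count = 2, Existential count = 2
Asked for universal (forall) quantifiers: 2

2


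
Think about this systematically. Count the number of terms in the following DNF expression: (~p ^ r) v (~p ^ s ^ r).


A DNF formula is a disjunction of terms (conjunctions).
Terms are separated by v.
Counting the disjuncts: 2 terms.

2


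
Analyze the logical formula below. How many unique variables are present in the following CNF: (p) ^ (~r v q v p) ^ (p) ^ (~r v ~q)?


Identify each variable that appears in the formula.
Variables found: p, q, r
Count = 3

3


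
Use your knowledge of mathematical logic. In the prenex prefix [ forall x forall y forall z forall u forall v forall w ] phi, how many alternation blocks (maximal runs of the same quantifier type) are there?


Quantifier-type sequence: A A A A A A  (A=forall, E=exists)
Group into maximal same-type runs:
  Ax6
Number of blocks = 1

1


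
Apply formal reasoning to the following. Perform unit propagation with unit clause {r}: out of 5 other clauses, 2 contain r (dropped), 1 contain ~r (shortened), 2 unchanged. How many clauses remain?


Satisfied (removed): 2
Shortened (remain): 1
Unchanged (remain): 2
Remaining = 1 + 2 = 3

3


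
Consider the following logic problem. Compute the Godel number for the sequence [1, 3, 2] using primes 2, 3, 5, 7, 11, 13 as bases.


Encode each element as an exponent of the corresponding prime:
  2^1 = 2
  3^3 = 27
  5^2 = 25
Product = 2 * 27 * 25 = 1350

1350


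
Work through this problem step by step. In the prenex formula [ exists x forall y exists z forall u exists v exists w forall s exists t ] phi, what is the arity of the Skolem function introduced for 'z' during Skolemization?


Quantifier prefix: exists x forall y exists z forall u exists v exists w forall s exists t
'z' is existentially quantified at position 3.
Universal variables preceding it: y
Skolem function arity = 1

1


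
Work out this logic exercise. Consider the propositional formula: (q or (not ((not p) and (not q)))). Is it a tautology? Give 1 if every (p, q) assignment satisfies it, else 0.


Check all 4 assignments:
p=0, q=0: 0
p=0, q=1: 1
p=1, q=0: 1
p=1, q=1: 1
Satisfying count = 3/4.
Tautology iff count = 4: no.

0


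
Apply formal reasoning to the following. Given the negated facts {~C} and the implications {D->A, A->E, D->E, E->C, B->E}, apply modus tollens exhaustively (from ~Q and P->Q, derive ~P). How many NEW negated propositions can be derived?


Initial negated facts: {~C}
Apply modus tollens to closure:
  ~C and E->C  =>  ~E
  ~E and B->E  =>  ~B
  ~E and A->E  =>  ~A
  ~E and D->E  =>  ~D
Final negated: {~A, ~B, ~C, ~D, ~E}
New negations: {~A, ~B, ~D, ~E}
Count = 4

4


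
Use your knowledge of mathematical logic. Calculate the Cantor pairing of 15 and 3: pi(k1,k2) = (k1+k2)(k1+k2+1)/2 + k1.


k1 + k2 = 18
(k1+k2)(k1+k2+1)/2 = 18 * 19 / 2 = 171
pi = 171 + 15 = 186

186


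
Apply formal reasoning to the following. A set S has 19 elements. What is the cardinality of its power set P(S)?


The power set of a set with n elements has 2^n elements.
|P(S)| = 2^19 = 524288

524288


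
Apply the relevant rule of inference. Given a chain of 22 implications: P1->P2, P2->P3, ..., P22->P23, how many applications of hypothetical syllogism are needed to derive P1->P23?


With 22 implications in a chain connecting 23 propositions:
P1->P2, P2->P3, ..., P22->P23
Steps needed = (number of implications) - 1 = 22 - 1 = 21

21


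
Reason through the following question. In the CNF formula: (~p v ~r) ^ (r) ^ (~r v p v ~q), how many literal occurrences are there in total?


Counting literals in each clause:
Clause 1: 2 literal(s)
Clause 2: 1 literal(s)
Clause 3: 3 literal(s)
Total = 6

6


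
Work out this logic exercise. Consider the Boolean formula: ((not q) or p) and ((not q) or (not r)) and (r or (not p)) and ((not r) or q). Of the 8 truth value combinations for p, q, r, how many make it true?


Evaluate all 8 assignments for p, q, r:
p=0, q=0, r=0: 1
p=0, q=0, r=1: 0
p=0, q=1, r=0: 0
p=0, q=1, r=1: 0
p=1, q=0, r=0: 0
p=1, q=0, r=1: 0
p=1, q=1, r=0: 0
p=1, q=1, r=1: 0
Satisfying count = 1

1


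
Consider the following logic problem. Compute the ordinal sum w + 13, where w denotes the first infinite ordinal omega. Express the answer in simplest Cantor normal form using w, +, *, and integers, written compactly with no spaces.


Compute w + 13.
Ordinal + is associative but NOT commutative; for finite n>0, n + w = w but w + n stays w+n.
w + 13 is already in normal form (a successor ordinal beyond w).
Result = w+13

w+13


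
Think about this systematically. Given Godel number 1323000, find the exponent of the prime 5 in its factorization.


Factorize 1323000 by dividing by 5 repeatedly.
Division steps: 5 divides 1323000 exactly 3 time(s).
Exponent of 5 = 3

3


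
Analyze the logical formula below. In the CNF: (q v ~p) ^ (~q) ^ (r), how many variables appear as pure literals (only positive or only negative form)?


Check each variable for pure literal status:
p: pure negative
q: mixed (not pure)
r: pure positive
Pure literal count = 2

2


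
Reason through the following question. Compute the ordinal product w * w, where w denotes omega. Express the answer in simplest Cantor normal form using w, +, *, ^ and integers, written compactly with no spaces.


Compute w * w.
Ordinal * is associative and left-distributive over +, but NOT commutative; for finite n>1, n*w = w but w*n stays w*n.
w * w = w^2 by definition.
Result = w^2

w^2


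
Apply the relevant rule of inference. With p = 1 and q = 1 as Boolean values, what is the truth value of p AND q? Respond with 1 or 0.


p = 1, q = 1
Operation: p AND q
Evaluate: 1 AND 1 = 1

1


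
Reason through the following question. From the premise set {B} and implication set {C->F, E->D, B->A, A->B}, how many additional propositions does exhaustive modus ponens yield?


Initial facts: {B}
Apply modus ponens to closure:
  B and B->A  =>  A
Final known: {A, B}
New propositions: {A}
Count = 1

1


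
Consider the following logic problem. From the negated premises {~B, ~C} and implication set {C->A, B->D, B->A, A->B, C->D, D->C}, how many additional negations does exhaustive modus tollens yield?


Initial negated facts: {~B, ~C}
Apply modus tollens to closure:
  ~B and A->B  =>  ~A
  ~C and D->C  =>  ~D
Final negated: {~A, ~B, ~C, ~D}
New negations: {~A, ~D}
Count = 2

2


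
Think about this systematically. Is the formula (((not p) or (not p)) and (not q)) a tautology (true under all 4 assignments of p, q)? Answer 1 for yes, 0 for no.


Check all 4 assignments:
p=0, q=0: 1
p=0, q=1: 0
p=1, q=0: 0
p=1, q=1: 0
Satisfying count = 1/4.
Tautology iff count = 4: no.

0


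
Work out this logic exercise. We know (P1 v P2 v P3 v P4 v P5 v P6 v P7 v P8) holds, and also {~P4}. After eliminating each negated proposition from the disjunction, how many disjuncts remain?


Original disjuncts (8): P1, P2, P3, P4, P5, P6, P7, P8
Negated (eliminate): ~P4
Remaining disjuncts: P1, P2, P3, P5, P6, P7, P8
Count = 8 - 1 = 7

7


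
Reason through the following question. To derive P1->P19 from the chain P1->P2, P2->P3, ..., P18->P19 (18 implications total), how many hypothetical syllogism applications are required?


With 18 implications in a chain connecting 19 propositions:
P1->P2, P2->P3, ..., P18->P19
Steps needed = (number of implications) - 1 = 18 - 1 = 17

17


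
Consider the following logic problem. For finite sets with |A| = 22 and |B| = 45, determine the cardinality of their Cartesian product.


The Cartesian product A x B contains all ordered pairs (a, b).
|A x B| = |A| * |B| = 22 * 45 = 990

990


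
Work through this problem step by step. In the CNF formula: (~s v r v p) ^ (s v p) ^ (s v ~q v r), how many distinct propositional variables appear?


Identify each variable that appears in the formula.
Variables found: p, q, r, s
Count = 4

4


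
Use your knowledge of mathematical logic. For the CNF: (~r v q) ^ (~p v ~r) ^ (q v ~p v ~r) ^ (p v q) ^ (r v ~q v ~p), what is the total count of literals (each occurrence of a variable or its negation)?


Counting literals in each clause:
Clause 1: 2 literal(s)
Clause 2: 2 literal(s)
Clause 3: 3 literal(s)
Clause 4: 2 literal(s)
Clause 5: 3 literal(s)
Total = 12

12


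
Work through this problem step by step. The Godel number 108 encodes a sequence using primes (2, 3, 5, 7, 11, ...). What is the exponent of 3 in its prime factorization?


Factorize 108 by dividing by 3 repeatedly.
Division steps: 3 divides 108 exactly 3 time(s).
Exponent of 3 = 3

3


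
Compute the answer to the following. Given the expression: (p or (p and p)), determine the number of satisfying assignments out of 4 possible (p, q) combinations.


Check all 4 assignments:
p=0, q=0: 0
p=0, q=1: 0
p=1, q=0: 1
p=1, q=1: 1
Count of True = 2

2


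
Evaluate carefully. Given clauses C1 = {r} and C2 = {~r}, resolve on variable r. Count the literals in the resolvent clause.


Remove r from C1 and ~r from C2.
C1 remainder: {}
C2 remainder: {}
Union (resolvent): {} (empty clause)
Resolvent has 0 literal(s).

0


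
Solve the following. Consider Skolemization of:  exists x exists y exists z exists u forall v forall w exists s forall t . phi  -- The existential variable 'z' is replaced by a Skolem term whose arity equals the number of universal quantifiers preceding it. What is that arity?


Quantifier prefix: exists x exists y exists z exists u forall v forall w exists s forall t
'z' is existentially quantified at position 3.
No universal quantifiers precede it.
Skolem function arity = 0 (a Skolem constant)

0


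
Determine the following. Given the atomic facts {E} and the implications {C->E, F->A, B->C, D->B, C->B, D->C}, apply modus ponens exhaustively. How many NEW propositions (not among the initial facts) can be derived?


Initial facts: {E}
Apply modus ponens to closure:
  (no implication fires)
Final known: {E}
New propositions: {(none)}
Count = 0

0


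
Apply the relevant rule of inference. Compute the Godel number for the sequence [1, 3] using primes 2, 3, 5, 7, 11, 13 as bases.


Encode each element as an exponent of the corresponding prime:
  2^1 = 2
  3^3 = 27
Product = 2 * 27 = 54

54


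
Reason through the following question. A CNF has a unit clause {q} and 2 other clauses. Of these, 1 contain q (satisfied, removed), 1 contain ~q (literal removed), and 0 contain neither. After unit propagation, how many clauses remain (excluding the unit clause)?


Satisfied (removed): 1
Shortened (remain): 1
Unchanged (remain): 0
Remaining = 1 + 0 = 1

1


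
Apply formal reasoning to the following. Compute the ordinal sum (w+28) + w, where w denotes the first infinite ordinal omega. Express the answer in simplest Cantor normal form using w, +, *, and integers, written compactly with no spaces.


Compute (w+28) + w.
Ordinal + is associative but NOT commutative; for finite n>0, n + w = w but w + n stays w+n.
(w+28) + w = w + (28+w) = w + w = w*2 (the finite tail 28 is absorbed by the right w).
Result = w*2

w*2


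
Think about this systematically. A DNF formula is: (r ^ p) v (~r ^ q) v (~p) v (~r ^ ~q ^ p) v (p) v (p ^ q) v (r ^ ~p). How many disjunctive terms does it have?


A DNF formula is a disjunction of terms (conjunctions).
Terms are separated by v.
Counting the disjuncts: 7 terms.

7


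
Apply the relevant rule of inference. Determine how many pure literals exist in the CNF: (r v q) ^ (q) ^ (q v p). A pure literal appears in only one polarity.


Check each variable for pure literal status:
p: pure positive
q: pure positive
r: pure positive
Pure literal count = 3

3


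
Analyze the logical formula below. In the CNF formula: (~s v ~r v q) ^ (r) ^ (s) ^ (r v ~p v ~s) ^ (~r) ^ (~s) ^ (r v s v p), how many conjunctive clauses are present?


A CNF formula is a conjunction of clauses.
Clauses are separated by ^.
Counting the conjuncts: 7 clauses.

7


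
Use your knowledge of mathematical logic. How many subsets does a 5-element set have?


The power set of a set with n elements has 2^n elements.
|P(S)| = 2^5 = 32

32


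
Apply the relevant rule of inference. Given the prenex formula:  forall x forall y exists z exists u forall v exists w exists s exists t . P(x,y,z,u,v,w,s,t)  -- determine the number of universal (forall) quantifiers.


Quantifier prefix: forall x forall y exists z exists u forall v exists w exists s exists t
Mark each quantifier type:
  U U E E U E E E
Universal count = 3, Existential count = 5
Asked for universal (forall) quantifiers: 3

3


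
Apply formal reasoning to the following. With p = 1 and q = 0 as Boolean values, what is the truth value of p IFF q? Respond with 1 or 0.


p = 1, q = 0
Operation: p IFF q
Evaluate: 1 IFF 0 = 0

0


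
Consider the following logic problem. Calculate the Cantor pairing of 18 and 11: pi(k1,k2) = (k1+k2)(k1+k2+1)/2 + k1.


k1 + k2 = 29
(k1+k2)(k1+k2+1)/2 = 29 * 30 / 2 = 435
pi = 435 + 18 = 453

453


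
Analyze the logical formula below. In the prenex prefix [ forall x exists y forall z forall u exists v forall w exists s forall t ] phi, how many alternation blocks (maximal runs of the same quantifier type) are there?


Quantifier-type sequence: A E A A E A E A  (A=forall, E=exists)
Group into maximal same-type runs:
  Ax1 | Ex1 | Ax2 | Ex1 | Ax1 | Ex1 | Ax1
Number of blocks = 7

7


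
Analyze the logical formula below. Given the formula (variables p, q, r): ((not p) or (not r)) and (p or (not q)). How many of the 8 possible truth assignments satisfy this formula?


Evaluate all 8 assignments for p, q, r:
p=0, q=0, r=0: 1
p=0, q=0, r=1: 1
p=0, q=1, r=0: 0
p=0, q=1, r=1: 0
p=1, q=0, r=0: 1
p=1, q=0, r=1: 0
p=1, q=1, r=0: 1
p=1, q=1, r=1: 0
Satisfying count = 4

4


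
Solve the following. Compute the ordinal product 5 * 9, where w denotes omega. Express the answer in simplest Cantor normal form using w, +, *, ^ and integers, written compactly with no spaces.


Compute 5 * 9.
Ordinal * is associative and left-distributive over +, but NOT commutative; for finite n>1, n*w = w but w*n stays w*n.
Both finite; ordinal * agrees with natural *: 5 * 9 = 45.
Result = 45

45


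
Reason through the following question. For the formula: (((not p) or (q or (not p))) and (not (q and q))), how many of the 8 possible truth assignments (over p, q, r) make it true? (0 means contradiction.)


Check all 8 assignments:
p=0, q=0, r=0: 1
p=0, q=0, r=1: 1
p=0, q=1, r=0: 0
p=0, q=1, r=1: 0
p=1, q=0, r=0: 0
p=1, q=0, r=1: 0
p=1, q=1, r=0: 0
p=1, q=1, r=1: 0
Count of True = 2

2


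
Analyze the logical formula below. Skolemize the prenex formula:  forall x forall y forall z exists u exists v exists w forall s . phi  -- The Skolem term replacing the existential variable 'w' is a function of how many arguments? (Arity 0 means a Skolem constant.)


Quantifier prefix: forall x forall y forall z exists u exists v exists w forall s
'w' is existentially quantified at position 6.
Universal variables preceding it: x, y, z
Skolem function arity = 3

3


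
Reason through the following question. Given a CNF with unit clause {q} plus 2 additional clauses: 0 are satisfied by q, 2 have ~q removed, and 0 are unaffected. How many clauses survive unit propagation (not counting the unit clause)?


Satisfied (removed): 0
Shortened (remain): 2
Unchanged (remain): 0
Remaining = 2 + 0 = 2

2


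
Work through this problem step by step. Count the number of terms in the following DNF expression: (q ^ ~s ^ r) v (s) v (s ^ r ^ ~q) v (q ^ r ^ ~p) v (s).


A DNF formula is a disjunction of terms (conjunctions).
Terms are separated by v.
Counting the disjuncts: 5 terms.

5


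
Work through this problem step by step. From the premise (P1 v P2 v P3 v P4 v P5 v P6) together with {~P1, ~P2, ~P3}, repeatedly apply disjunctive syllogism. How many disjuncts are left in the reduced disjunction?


Original disjuncts (6): P1, P2, P3, P4, P5, P6
Negated (eliminate): ~P1, ~P2, ~P3
Remaining disjuncts: P4, P5, P6
Count = 6 - 3 = 3

3


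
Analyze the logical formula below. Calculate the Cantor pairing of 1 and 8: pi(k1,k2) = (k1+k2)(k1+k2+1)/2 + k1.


k1 + k2 = 9
(k1+k2)(k1+k2+1)/2 = 9 * 10 / 2 = 45
pi = 45 + 1 = 46

46


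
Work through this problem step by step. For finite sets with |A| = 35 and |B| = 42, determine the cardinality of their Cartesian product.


The Cartesian product A x B contains all ordered pairs (a, b).
|A x B| = |A| * |B| = 35 * 42 = 1470

1470


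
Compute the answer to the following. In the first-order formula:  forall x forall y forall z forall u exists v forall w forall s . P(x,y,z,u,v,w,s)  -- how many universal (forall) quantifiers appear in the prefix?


Quantifier prefix: forall x forall y forall z forall u exists v forall w forall s
Mark each quantifier type:
  U U U U E U U
Universal count = 6, Existential count = 1
Asked for universal (forall) quantifiers: 6

6


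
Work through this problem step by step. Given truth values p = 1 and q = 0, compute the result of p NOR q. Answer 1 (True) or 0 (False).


p = 1, q = 0
Operation: p NOR q
Evaluate: 1 NOR 0 = 0

0


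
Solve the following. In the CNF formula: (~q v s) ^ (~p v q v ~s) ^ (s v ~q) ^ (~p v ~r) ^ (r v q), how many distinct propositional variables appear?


Identify each variable that appears in the formula.
Variables found: p, q, r, s
Count = 4

4


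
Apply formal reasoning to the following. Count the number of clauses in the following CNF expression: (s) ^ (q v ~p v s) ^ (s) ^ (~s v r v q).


A CNF formula is a conjunction of clauses.
Clauses are separated by ^.
Counting the conjuncts: 4 clauses.

4


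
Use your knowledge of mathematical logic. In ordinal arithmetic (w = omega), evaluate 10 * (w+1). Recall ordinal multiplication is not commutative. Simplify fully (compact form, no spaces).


Compute 10 * (w+1).
Ordinal * is associative and left-distributive over +, but NOT commutative; for finite n>1, n*w = w but w*n stays w*n.
By left-distributivity: 10 * (w+1) = 10*w + 10*1 = w + 10 = w+10.
Result = w+10

w+10


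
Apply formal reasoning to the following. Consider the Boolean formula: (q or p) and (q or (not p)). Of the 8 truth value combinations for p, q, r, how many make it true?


Evaluate all 8 assignments for p, q, r:
p=0, q=0, r=0: 0
p=0, q=0, r=1: 0
p=0, q=1, r=0: 1
p=0, q=1, r=1: 1
p=1, q=0, r=0: 0
p=1, q=0, r=1: 0
p=1, q=1, r=0: 1
p=1, q=1, r=1: 1
Satisfying count = 4

4


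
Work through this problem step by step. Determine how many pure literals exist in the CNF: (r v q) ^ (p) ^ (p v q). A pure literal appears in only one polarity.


Check each variable for pure literal status:
p: pure positive
q: pure positive
r: pure positive
Pure literal count = 3

3


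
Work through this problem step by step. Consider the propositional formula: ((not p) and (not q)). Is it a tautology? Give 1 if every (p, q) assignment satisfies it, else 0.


Check all 4 assignments:
p=0, q=0: 1
p=0, q=1: 0
p=1, q=0: 0
p=1, q=1: 0
Satisfying count = 1/4.
Tautology iff count = 4: no.

0


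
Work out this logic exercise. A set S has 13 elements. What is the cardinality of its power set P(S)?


The power set of a set with n elements has 2^n elements.
|P(S)| = 2^13 = 8192

8192


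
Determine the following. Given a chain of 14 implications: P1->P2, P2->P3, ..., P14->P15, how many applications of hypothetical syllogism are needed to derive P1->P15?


With 14 implications in a chain connecting 15 propositions:
P1->P2, P2->P3, ..., P14->P15
Steps needed = (number of implications) - 1 = 14 - 1 = 13

13


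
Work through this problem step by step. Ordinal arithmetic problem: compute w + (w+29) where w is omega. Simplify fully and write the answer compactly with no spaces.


Compute w + (w+29).
Ordinal + is associative but NOT commutative; for finite n>0, n + w = w but w + n stays w+n.
w + (w+29) = (w+w) + 29 = w*2+29.
Result = w*2+29

w*2+29


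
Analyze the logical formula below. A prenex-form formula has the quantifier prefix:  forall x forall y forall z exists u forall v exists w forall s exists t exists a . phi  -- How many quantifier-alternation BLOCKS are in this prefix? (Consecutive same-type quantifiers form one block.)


Quantifier-type sequence: A A A E A E A E E  (A=forall, E=exists)
Group into maximal same-type runs:
  Ax3 | Ex1 | Ax1 | Ex1 | Ax1 | Ex2
Number of blocks = 6

6


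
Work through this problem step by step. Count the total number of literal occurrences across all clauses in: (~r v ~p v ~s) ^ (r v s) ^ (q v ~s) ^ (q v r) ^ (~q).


Counting literals in each clause:
Clause 1: 3 literal(s)
Clause 2: 2 literal(s)
Clause 3: 2 literal(s)
Clause 4: 2 literal(s)
Clause 5: 1 literal(s)
Total = 10

10


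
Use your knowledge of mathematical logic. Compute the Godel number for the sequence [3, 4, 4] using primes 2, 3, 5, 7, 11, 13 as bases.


Encode each element as an exponent of the corresponding prime:
  2^3 = 8
  3^4 = 81
  5^4 = 625
Product = 8 * 81 * 625 = 405000

405000


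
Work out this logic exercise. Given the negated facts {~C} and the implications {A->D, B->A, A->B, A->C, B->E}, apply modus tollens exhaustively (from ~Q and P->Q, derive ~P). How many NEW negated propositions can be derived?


Initial negated facts: {~C}
Apply modus tollens to closure:
  ~C and A->C  =>  ~A
  ~A and B->A  =>  ~B
Final negated: {~A, ~B, ~C}
New negations: {~A, ~B}
Count = 2

2


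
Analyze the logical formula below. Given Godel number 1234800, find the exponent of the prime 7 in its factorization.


Factorize 1234800 by dividing by 7 repeatedly.
Division steps: 7 divides 1234800 exactly 3 time(s).
Exponent of 7 = 3

3


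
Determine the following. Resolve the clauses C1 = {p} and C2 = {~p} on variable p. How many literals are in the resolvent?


Remove p from C1 and ~p from C2.
C1 remainder: {}
C2 remainder: {}
Union (resolvent): {} (empty clause)
Resolvent has 0 literal(s).

0


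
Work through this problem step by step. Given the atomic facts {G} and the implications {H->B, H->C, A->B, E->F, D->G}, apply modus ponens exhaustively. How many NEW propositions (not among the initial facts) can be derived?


Initial facts: {G}
Apply modus ponens to closure:
  (no implication fires)
Final known: {G}
New propositions: {(none)}
Count = 0

0


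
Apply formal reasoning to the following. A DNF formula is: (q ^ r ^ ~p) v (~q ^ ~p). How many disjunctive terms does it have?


A DNF formula is a disjunction of terms (conjunctions).
Terms are separated by v.
Counting the disjuncts: 2 terms.

2


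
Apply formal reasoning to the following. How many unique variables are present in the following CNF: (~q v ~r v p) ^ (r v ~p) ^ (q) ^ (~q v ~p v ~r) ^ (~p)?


Identify each variable that appears in the formula.
Variables found: p, q, r
Count = 3

3


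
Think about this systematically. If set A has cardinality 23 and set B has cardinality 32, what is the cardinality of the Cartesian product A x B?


The Cartesian product A x B contains all ordered pairs (a, b).
|A x B| = |A| * |B| = 23 * 32 = 736

736


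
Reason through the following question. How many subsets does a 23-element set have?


The power set of a set with n elements has 2^n elements.
|P(S)| = 2^23 = 8388608

8388608


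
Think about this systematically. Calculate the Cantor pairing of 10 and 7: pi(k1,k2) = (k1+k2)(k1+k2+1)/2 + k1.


k1 + k2 = 17
(k1+k2)(k1+k2+1)/2 = 17 * 18 / 2 = 153
pi = 153 + 10 = 163

163


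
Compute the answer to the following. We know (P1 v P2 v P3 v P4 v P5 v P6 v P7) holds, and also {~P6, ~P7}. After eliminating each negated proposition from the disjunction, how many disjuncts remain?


Original disjuncts (7): P1, P2, P3, P4, P5, P6, P7
Negated (eliminate): ~P6, ~P7
Remaining disjuncts: P1, P2, P3, P4, P5
Count = 7 - 2 = 5

5


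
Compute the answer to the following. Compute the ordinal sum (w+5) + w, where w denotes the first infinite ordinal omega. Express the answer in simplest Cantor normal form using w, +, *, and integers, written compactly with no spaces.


Compute (w+5) + w.
Ordinal + is associative but NOT commutative; for finite n>0, n + w = w but w + n stays w+n.
(w+5) + w = w + (5+w) = w + w = w*2 (the finite tail 5 is absorbed by the right w).
Result = w*2

w*2


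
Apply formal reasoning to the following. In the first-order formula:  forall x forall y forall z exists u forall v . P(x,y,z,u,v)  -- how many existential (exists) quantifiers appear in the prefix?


Quantifier prefix: forall x forall y forall z exists u forall v
Mark each quantifier type:
  U U U E U
Universal count = 4, Existential count = 1
Asked for existential (exists) quantifiers: 1

1


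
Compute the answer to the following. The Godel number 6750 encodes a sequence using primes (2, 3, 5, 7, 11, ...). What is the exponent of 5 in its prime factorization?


Factorize 6750 by dividing by 5 repeatedly.
Division steps: 5 divides 6750 exactly 3 time(s).
Exponent of 5 = 3

3


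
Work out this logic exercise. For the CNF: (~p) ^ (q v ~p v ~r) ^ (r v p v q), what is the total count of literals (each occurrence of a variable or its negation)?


Counting literals in each clause:
Clause 1: 1 literal(s)
Clause 2: 3 literal(s)
Clause 3: 3 literal(s)
Total = 7

7


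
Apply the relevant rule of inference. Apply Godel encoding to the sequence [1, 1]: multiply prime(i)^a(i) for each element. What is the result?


Encode each element as an exponent of the corresponding prime:
  2^1 = 2
  3^1 = 3
Product = 2 * 3 = 6

6


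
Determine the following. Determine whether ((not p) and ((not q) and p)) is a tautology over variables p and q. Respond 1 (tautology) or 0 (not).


Check all 4 assignments:
p=0, q=0: 0
p=0, q=1: 0
p=1, q=0: 0
p=1, q=1: 0
Satisfying count = 0/4.
Tautology iff count = 4: no.

0


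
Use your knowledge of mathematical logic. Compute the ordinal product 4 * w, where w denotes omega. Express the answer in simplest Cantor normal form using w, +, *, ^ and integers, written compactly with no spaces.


Compute 4 * w.
Ordinal * is associative and left-distributive over +, but NOT commutative; for finite n>1, n*w = w but w*n stays w*n.
For finite n>0, n * w = sup{n*k : k<w} = w. So 4 * w = w.
Result = w

w


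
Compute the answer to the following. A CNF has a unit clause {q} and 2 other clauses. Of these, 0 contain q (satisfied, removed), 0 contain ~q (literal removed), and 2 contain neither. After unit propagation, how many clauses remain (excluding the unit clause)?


Satisfied (removed): 0
Shortened (remain): 0
Unchanged (remain): 2
Remaining = 0 + 2 = 2

2


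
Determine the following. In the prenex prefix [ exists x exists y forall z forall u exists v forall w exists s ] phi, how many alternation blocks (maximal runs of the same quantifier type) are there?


Quantifier-type sequence: E E A A E A E  (A=forall, E=exists)
Group into maximal same-type runs:
  Ex2 | Ax2 | Ex1 | Ax1 | Ex1
Number of blocks = 5

5


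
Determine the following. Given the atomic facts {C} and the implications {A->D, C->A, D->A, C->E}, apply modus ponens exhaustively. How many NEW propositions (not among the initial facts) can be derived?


Initial facts: {C}
Apply modus ponens to closure:
  C and C->A  =>  A
  C and C->E  =>  E
  A and A->D  =>  D
Final known: {A, C, D, E}
New propositions: {A, D, E}
Count = 3

3


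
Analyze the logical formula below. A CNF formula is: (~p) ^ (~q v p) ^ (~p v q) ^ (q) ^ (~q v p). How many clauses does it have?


A CNF formula is a conjunction of clauses.
Clauses are separated by ^.
Counting the conjuncts: 5 clauses.

5


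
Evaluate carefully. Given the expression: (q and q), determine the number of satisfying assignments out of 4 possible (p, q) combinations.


Check all 4 assignments:
p=0, q=0: 0
p=0, q=1: 1
p=1, q=0: 0
p=1, q=1: 1
Count of True = 2

2


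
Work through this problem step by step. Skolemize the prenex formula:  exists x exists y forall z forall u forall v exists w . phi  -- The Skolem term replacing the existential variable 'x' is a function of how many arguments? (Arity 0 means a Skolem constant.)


Quantifier prefix: exists x exists y forall z forall u forall v exists w
'x' is existentially quantified at position 1.
No universal quantifiers precede it.
Skolem function arity = 0 (a Skolem constant)

0
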